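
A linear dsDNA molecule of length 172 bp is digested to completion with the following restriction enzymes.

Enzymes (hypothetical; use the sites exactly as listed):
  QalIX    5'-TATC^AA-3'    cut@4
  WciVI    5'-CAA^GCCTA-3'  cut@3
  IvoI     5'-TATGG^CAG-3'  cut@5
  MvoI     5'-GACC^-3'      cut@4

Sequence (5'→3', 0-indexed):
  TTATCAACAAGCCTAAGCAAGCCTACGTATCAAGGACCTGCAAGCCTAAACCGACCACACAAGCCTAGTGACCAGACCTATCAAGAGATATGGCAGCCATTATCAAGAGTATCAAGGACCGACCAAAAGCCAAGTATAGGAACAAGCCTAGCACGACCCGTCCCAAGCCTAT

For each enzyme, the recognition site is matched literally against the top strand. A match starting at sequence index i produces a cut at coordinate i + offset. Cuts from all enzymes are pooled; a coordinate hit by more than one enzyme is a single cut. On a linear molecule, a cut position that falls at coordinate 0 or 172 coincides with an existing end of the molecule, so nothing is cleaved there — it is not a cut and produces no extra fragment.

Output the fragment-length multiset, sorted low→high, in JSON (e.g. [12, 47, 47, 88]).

Scan for sites:
  QalIX TATCAA/4: at [1, 27, 78, 100, 109] ⇒ [5, 31, 82, 104, 113]
  WciVI CAAGCCTA/3: at [7, 17, 40, 59, 142, 163] ⇒ [10, 20, 43, 62, 145, 166]
  IvoI TATGGCAG/5: at [88] ⇒ [93]
  MvoI GACC/4: at [34, 52, 69, 74, 116, 120, 154] ⇒ [38, 56, 73, 78, 120, 124, 158]

Pooled cuts: [5, 10, 20, 31, 38, 43, 56, 62, 73, 78, 82, 93, 104, 113, 120, 124, 145, 158, 166]

Fragments:
  [0,5): 5 bp
  [5,10): 5 bp
  [10,20): 10 bp
  [20,31): 11 bp
  [31,38): 7 bp
  [38,43): 5 bp
  [43,56): 13 bp
  [56,62): 6 bp
  [62,73): 11 bp
  [73,78): 5 bp
  [78,82): 4 bp
  [82,93): 11 bp
  [93,104): 11 bp
  [104,113): 9 bp
  [113,120): 7 bp
  [120,124): 4 bp
  [124,145): 21 bp
  [145,158): 13 bp
  [158,166): 8 bp
  [166,172): 6 bp

[4,4,5,5,5,5,6,6,7,7,8,9,10,11,11,11,11,13,13,21]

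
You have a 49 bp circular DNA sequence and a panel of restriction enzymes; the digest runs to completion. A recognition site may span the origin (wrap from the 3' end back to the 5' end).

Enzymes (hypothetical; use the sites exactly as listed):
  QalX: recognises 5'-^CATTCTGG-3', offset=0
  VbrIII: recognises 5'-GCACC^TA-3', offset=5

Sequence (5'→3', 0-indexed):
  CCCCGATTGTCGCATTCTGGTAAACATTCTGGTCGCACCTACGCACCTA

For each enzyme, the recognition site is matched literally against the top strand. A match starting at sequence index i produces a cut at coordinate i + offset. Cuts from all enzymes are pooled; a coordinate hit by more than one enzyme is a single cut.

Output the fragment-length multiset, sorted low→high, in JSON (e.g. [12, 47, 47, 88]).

Site scan:
  QalX CATTCTGG/0: at [12, 24] ⇒ [12, 24]
  VbrIII GCACCTA/5: at [34, 42] ⇒ [39, 47]

Pooled cuts: [12, 24, 39, 47]

Fragments:
  12→24: 12 bp
  24→39: 15 bp
  39→47: 8 bp
  47→12 (wrap): 49-47+12 = 14 bp

[8,12,14,15]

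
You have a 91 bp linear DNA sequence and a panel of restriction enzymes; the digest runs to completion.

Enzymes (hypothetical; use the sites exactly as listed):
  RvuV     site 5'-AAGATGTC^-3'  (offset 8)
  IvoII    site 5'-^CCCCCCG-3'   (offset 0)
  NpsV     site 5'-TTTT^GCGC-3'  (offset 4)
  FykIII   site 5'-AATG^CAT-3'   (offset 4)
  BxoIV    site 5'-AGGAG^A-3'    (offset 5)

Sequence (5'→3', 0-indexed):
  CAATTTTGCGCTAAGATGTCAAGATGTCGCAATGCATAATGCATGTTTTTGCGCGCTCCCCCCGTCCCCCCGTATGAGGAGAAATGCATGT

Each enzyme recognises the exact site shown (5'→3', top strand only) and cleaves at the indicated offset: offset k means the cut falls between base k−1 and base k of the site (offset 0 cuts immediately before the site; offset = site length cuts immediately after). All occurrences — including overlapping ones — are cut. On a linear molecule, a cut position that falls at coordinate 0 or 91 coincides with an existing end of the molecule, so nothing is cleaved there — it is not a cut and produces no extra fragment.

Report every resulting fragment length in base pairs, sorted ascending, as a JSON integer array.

Site scan:
  RvuV AAGATGTC/8: at [12, 20] ⇒ [20, 28]
  IvoII CCCCCCG/0: at [57, 65] ⇒ [57, 65]
  NpsV TTTTGCGC/4: at [3, 46] ⇒ [7, 50]
  FykIII AATGCAT/4: at [30, 37, 82] ⇒ [34, 41, 86]
  BxoIV AGGAGA/5: at [76] ⇒ [81]

Pooled cuts: [7, 20, 28, 34, 41, 50, 57, 65, 81, 86]

Fragments:
  [0,7): 7 bp
  [7,20): 13 bp
  [20,28): 8 bp
  [28,34): 6 bp
  [34,41): 7 bp
  [41,50): 9 bp
  [50,57): 7 bp
  [57,65): 8 bp
  [65,81): 16 bp
  [81,86): 5 bp
  [86,91): 5 bp

[5,5,6,7,7,7,8,8,9,13,16]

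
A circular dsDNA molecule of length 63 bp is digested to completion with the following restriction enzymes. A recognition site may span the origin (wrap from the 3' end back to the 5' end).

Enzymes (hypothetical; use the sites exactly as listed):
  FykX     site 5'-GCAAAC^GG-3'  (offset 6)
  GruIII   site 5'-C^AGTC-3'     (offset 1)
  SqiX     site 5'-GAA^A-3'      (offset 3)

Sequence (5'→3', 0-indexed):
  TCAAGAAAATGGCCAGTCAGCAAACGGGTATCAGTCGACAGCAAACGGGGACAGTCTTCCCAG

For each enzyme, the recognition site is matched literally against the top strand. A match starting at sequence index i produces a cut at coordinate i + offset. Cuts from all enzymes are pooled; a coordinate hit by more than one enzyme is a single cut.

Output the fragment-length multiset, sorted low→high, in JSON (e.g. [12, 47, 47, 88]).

Scan for sites:
  FykX GCAAACGG/6: at [19, 40] ⇒ [25, 46]
  GruIII CAGTC/1: at [13, 31, 51, 60] ⇒ [14, 32, 52, 61]
  SqiX GAAA/3: at [4] ⇒ [7]

All cut coordinates (distinct, sorted): [7, 14, 25, 32, 46, 52, 61]

Fragment lengths:
  7→14: 7 bp
  14→25: 11 bp
  25→32: 7 bp
  32→46: 14 bp
  46→52: 6 bp
  52→61: 9 bp
  61→7 (wrap): 63-61+7 = 9 bp

[6,7,7,9,9,11,14]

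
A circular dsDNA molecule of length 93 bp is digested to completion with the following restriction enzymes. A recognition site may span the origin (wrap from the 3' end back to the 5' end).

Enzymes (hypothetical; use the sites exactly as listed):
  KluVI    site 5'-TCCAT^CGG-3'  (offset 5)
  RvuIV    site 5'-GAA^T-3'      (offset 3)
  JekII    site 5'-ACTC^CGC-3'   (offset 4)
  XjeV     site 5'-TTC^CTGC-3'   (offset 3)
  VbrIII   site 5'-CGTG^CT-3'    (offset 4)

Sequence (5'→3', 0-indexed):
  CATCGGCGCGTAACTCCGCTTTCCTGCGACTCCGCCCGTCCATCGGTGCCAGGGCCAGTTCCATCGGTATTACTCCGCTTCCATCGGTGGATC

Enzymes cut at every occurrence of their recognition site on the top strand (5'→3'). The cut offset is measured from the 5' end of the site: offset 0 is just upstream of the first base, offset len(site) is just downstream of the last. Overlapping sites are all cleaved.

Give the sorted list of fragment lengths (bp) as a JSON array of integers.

[7,9,9,11,11,12,13,21]

Scan for sites:
  KluVI (TCCATCGG, off=5): starts [38, 59, 79, 91] → cuts [3, 43, 64, 84]
  RvuIV (GAAT, off=3): no sites
  JekII (ACTCCGC, off=4): starts [12, 28, 71] → cuts [16, 32, 75]
  XjeV (TTCCTGC, off=3): starts [20] → cuts [23]
  VbrIII (CGTGCT, off=4): no sites

Pooled cuts: [3, 16, 23, 32, 43, 64, 75, 84]

Fragments:
  3→16: 13 bp
  16→23: 7 bp
  23→32: 9 bp
  32→43: 11 bp
  43→64: 21 bp
  64→75: 11 bp
  75→84: 9 bp
  84→3 (wrap): 93-84+3 = 12 bp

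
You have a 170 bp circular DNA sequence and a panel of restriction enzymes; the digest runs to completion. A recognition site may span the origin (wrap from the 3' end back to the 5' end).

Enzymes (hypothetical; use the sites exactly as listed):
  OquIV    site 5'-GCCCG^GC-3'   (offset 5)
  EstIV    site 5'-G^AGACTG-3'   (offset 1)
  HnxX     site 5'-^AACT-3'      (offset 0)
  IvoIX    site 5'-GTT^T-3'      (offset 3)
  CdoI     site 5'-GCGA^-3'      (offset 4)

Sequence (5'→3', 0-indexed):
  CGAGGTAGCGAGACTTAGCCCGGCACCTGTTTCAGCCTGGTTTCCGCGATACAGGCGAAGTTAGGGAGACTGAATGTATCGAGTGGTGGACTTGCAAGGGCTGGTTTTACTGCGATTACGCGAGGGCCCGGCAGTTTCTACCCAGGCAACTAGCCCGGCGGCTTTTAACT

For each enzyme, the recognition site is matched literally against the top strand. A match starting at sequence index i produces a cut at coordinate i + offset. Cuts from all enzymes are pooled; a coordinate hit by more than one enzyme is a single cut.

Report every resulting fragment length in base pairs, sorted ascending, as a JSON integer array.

Scan for sites:
  OquIV (GCCCGGC, off=5): starts [17, 125, 152] → cuts [22, 130, 157]
  EstIV (GAGACTG, off=1): starts [65] → cuts [66]
  HnxX (AACT, off=0): starts [147, 166] → cuts [147, 166]
  IvoIX (GTTT, off=3): starts [28, 39, 103, 133] → cuts [31, 42, 106, 136]
  CdoI (GCGA, off=4): starts [7, 45, 54, 111, 119] → cuts [11, 49, 58, 115, 123]

Pooled cuts: [11, 22, 31, 42, 49, 58, 66, 106, 115, 123, 130, 136, 147, 157, 166]

Fragments:
  11→22: 11 bp
  22→31: 9 bp
  31→42: 11 bp
  42→49: 7 bp
  49→58: 9 bp
  58→66: 8 bp
  66→106: 40 bp
  106→115: 9 bp
  115→123: 8 bp
  123→130: 7 bp
  130→136: 6 bp
  136→147: 11 bp
  147→157: 10 bp
  157→166: 9 bp
  166→11 (wrap): 170-166+11 = 15 bp

[6,7,7,8,8,9,9,9,9,10,11,11,11,15,40]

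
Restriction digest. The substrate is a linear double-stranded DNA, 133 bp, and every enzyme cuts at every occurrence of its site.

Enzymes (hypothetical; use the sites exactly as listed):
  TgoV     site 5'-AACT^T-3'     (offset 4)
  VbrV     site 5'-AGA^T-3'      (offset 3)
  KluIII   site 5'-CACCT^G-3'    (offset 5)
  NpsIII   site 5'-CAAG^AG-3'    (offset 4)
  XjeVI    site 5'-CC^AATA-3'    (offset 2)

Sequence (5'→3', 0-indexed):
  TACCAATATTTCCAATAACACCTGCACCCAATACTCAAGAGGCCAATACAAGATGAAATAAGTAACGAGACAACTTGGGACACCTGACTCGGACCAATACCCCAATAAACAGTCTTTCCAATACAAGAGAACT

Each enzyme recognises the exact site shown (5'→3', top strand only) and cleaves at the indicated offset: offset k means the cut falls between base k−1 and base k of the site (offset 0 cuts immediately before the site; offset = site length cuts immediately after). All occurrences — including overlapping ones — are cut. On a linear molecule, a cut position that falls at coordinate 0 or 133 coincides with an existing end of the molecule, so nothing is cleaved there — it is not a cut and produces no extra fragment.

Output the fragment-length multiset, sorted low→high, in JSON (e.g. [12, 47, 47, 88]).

Site scan:
  TgoV (AACTT, off=4): starts [71] → cuts [75]
  VbrV (AGAT, off=3): starts [50] → cuts [53]
  KluIII (CACCTG, off=5): starts [18, 80] → cuts [23, 85]
  NpsIII (CAAGAG, off=4): starts [35, 123] → cuts [39, 127]
  XjeVI (CCAATA, off=2): starts [2, 11, 27, 42, 93, 101, 117] → cuts [4, 13, 29, 44, 95, 103, 119]

All cut coordinates (distinct, sorted): [4, 13, 23, 29, 39, 44, 53, 75, 85, 95, 103, 119, 127]

Fragment lengths:
  [0,4): 4 bp
  [4,13): 9 bp
  [13,23): 10 bp
  [23,29): 6 bp
  [29,39): 10 bp
  [39,44): 5 bp
  [44,53): 9 bp
  [53,75): 22 bp
  [75,85): 10 bp
  [85,95): 10 bp
  [95,103): 8 bp
  [103,119): 16 bp
  [119,127): 8 bp
  [127,133): 6 bp

[4,5,6,6,8,8,9,9,10,10,10,10,16,22]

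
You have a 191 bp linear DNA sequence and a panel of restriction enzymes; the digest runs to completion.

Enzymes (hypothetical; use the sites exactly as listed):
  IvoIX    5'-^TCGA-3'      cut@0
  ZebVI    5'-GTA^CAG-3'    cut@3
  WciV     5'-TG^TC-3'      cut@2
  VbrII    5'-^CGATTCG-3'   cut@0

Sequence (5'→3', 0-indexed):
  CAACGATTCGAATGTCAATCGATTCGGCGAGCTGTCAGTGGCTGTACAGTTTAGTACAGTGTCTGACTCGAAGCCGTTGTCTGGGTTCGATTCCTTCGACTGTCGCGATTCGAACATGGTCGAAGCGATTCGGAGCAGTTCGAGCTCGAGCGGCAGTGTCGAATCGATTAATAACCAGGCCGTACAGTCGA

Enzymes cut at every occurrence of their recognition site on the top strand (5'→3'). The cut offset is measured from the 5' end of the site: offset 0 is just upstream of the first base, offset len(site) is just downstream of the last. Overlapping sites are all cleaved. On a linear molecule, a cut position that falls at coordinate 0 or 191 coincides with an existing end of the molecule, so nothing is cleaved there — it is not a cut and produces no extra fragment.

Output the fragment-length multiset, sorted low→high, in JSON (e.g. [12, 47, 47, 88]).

[1,3,3,3,4,4,4,4,5,5,6,6,6,7,7,7,9,10,10,12,12,13,14,15,21]

Scan for sites:
  IvoIX (TCGA, off=0): starts [7, 18, 67, 86, 95, 109, 119, 139, 145, 158, 163, 187] → cuts [7, 18, 67, 86, 95, 109, 119, 139, 145, 158, 163, 187]
  ZebVI (GTACAG, off=3): starts [43, 53, 181] → cuts [46, 56, 184]
  WciV (TGTC, off=2): starts [12, 32, 59, 77, 100, 156] → cuts [14, 34, 61, 79, 102, 158]
  VbrII (CGATTCG, off=0): starts [3, 19, 105, 125] → cuts [3, 19, 105, 125]

Pooled cuts: [3, 7, 14, 18, 19, 34, 46, 56, 61, 67, 79, 86, 95, 102, 105, 109, 119, 125, 139, 145, 158, 163, 184, 187]

Fragments:
  [0,3): 3 bp
  [3,7): 4 bp
  [7,14): 7 bp
  [14,18): 4 bp
  [18,19): 1 bp
  [19,34): 15 bp
  [34,46): 12 bp
  [46,56): 10 bp
  [56,61): 5 bp
  [61,67): 6 bp
  [67,79): 12 bp
  [79,86): 7 bp
  [86,95): 9 bp
  [95,102): 7 bp
  [102,105): 3 bp
  [105,109): 4 bp
  [109,119): 10 bp
  [119,125): 6 bp
  [125,139): 14 bp
  [139,145): 6 bp
  [145,158): 13 bp
  [158,163): 5 bp
  [163,184): 21 bp
  [184,187): 3 bp
  [187,191): 4 bp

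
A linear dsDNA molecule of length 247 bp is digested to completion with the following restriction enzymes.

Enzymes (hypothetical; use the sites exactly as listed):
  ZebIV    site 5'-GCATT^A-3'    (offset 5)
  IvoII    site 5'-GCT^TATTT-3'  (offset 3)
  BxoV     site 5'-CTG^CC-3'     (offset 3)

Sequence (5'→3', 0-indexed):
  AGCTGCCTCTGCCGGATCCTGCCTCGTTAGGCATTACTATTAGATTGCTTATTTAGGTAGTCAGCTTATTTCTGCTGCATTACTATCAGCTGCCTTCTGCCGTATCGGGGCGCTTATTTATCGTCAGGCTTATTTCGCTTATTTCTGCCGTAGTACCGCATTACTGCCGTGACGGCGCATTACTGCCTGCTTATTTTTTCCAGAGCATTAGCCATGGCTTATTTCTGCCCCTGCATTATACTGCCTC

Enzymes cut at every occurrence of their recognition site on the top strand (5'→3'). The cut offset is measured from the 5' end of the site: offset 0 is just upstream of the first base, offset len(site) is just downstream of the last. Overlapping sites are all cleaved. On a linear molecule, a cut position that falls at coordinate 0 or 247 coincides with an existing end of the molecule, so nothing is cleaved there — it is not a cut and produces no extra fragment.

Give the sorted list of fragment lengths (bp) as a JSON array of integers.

[4,4,4,5,6,6,6,7,8,8,9,10,10,10,11,14,14,15,15,15,15,16,17,18]

Per-enzyme occurrences:
  ZebIV GCATTA/5: at [30, 76, 157, 176, 204, 232] ⇒ [35, 81, 162, 181, 209, 237]
  IvoII GCTTATTT/3: at [46, 63, 111, 127, 136, 188, 216] ⇒ [49, 66, 114, 130, 139, 191, 219]
  BxoV CTGCC/3: at [2, 8, 18, 89, 96, 144, 163, 182, 224, 240] ⇒ [5, 11, 21, 92, 99, 147, 166, 185, 227, 243]

All cut coordinates (distinct, sorted): [5, 11, 21, 35, 49, 66, 81, 92, 99, 114, 130, 139, 147, 162, 166, 181, 185, 191, 209, 219, 227, 237, 243]

Fragments:
  [0,5): 5 bp
  [5,11): 6 bp
  [11,21): 10 bp
  [21,35): 14 bp
  [35,49): 14 bp
  [49,66): 17 bp
  [66,81): 15 bp
  [81,92): 11 bp
  [92,99): 7 bp
  [99,114): 15 bp
  [114,130): 16 bp
  [130,139): 9 bp
  [139,147): 8 bp
  [147,162): 15 bp
  [162,166): 4 bp
  [166,181): 15 bp
  [181,185): 4 bp
  [185,191): 6 bp
  [191,209): 18 bp
  [209,219): 10 bp
  [219,227): 8 bp
  [227,237): 10 bp
  [237,243): 6 bp
  [243,247): 4 bp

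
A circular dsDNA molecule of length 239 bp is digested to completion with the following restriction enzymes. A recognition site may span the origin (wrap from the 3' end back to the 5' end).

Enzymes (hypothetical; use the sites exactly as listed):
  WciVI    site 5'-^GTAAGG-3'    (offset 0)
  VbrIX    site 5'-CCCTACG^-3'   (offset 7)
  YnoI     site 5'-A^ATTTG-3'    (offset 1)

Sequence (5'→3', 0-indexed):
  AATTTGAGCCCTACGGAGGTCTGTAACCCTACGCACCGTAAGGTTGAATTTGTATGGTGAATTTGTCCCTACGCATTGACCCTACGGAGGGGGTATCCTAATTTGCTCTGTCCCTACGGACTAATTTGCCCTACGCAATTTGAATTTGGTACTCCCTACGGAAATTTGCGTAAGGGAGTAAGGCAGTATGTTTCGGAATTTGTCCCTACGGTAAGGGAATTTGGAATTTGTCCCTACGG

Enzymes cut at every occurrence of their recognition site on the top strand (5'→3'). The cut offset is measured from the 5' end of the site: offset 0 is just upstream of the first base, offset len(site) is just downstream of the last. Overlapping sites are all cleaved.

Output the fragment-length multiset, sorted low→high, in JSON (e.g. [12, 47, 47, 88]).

[2,2,3,4,5,6,6,7,8,8,10,12,13,13,13,13,13,14,14,17,18,18,20]

Site scan:
  WciVI (GTAAGG, off=0): starts [37, 169, 177, 210] → cuts [37, 169, 177, 210]
  VbrIX (CCCTACG, off=7): starts [8, 26, 66, 79, 111, 128, 153, 203, 231] → cuts [15, 33, 73, 86, 118, 135, 160, 210, 238]
  YnoI (AATTTG, off=1): starts [0, 46, 59, 99, 122, 136, 142, 162, 196, 217, 224] → cuts [1, 47, 60, 100, 123, 137, 143, 163, 197, 218, 225]

Pooled cuts: [1, 15, 33, 37, 47, 60, 73, 86, 100, 118, 123, 135, 137, 143, 160, 163, 169, 177, 197, 210, 218, 225, 238]

Fragment lengths:
  1→15: 14 bp
  15→33: 18 bp
  33→37: 4 bp
  37→47: 10 bp
  47→60: 13 bp
  60→73: 13 bp
  73→86: 13 bp
  86→100: 14 bp
  100→118: 18 bp
  118→123: 5 bp
  123→135: 12 bp
  135→137: 2 bp
  137→143: 6 bp
  143→160: 17 bp
  160→163: 3 bp
  163→169: 6 bp
  169→177: 8 bp
  177→197: 20 bp
  197→210: 13 bp
  210→218: 8 bp
  218→225: 7 bp
  225→238: 13 bp
  238→1 (wrap): 239-238+1 = 2 bp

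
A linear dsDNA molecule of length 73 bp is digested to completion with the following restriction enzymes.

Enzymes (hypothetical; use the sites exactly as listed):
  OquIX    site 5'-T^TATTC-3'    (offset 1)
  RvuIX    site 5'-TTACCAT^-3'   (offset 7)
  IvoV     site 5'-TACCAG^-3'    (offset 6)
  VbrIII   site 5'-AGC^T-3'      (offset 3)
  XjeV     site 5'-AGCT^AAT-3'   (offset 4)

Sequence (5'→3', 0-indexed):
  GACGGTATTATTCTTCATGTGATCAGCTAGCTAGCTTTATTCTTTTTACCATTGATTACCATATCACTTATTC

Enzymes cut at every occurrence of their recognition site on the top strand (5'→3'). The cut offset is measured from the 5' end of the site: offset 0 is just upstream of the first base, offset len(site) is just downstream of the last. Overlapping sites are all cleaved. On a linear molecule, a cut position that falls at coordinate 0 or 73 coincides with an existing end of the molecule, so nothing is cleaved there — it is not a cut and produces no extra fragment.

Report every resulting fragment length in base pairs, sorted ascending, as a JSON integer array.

[2,4,4,5,6,8,10,15,19]

Per-enzyme occurrences:
  OquIX TTATTC/1: at [7, 36, 67] ⇒ [8, 37, 68]
  RvuIX TTACCAT/7: at [45, 55] ⇒ [52, 62]
  IvoV (TACCAG, off=6): no sites
  VbrIII AGCT/3: at [24, 28, 32] ⇒ [27, 31, 35]
  XjeV (AGCTAAT, off=4): no sites

All cut coordinates (distinct, sorted): [8, 27, 31, 35, 37, 52, 62, 68]

Fragments:
  [0,8): 8 bp
  [8,27): 19 bp
  [27,31): 4 bp
  [31,35): 4 bp
  [35,37): 2 bp
  [37,52): 15 bp
  [52,62): 10 bp
  [62,68): 6 bp
  [68,73): 5 bp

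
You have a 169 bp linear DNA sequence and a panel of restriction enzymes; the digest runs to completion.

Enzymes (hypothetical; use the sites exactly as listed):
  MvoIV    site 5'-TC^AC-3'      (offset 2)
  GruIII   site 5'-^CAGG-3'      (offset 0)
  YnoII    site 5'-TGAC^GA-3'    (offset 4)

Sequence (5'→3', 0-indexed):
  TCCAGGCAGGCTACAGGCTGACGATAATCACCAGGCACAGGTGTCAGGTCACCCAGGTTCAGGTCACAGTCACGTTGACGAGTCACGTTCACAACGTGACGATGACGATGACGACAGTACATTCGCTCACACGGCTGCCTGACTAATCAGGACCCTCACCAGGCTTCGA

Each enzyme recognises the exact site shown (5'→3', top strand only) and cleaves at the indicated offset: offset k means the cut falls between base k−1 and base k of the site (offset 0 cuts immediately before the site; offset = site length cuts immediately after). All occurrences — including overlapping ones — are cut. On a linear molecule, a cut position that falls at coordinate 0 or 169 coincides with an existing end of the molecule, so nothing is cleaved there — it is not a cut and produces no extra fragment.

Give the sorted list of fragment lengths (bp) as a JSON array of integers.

Per-enzyme occurrences:
  MvoIV (TCAC, off=2): starts [27, 48, 63, 69, 82, 88, 126, 155] → cuts [29, 50, 65, 71, 84, 90, 128, 157]
  GruIII (CAGG, off=0): starts [2, 6, 13, 31, 37, 44, 53, 59, 147, 159] → cuts [2, 6, 13, 31, 37, 44, 53, 59, 147, 159]
  YnoII (TGACGA, off=4): starts [18, 75, 96, 102, 108] → cuts [22, 79, 100, 106, 112]

Pooled cuts: [2, 6, 13, 22, 29, 31, 37, 44, 50, 53, 59, 65, 71, 79, 84, 90, 100, 106, 112, 128, 147, 157, 159]

Fragments:
  [0,2): 2 bp
  [2,6): 4 bp
  [6,13): 7 bp
  [13,22): 9 bp
  [22,29): 7 bp
  [29,31): 2 bp
  [31,37): 6 bp
  [37,44): 7 bp
  [44,50): 6 bp
  [50,53): 3 bp
  [53,59): 6 bp
  [59,65): 6 bp
  [65,71): 6 bp
  [71,79): 8 bp
  [79,84): 5 bp
  [84,90): 6 bp
  [90,100): 10 bp
  [100,106): 6 bp
  [106,112): 6 bp
  [112,128): 16 bp
  [128,147): 19 bp
  [147,157): 10 bp
  [157,159): 2 bp
  [159,169): 10 bp

[2,2,2,3,4,5,6,6,6,6,6,6,6,6,7,7,7,8,9,10,10,10,16,19]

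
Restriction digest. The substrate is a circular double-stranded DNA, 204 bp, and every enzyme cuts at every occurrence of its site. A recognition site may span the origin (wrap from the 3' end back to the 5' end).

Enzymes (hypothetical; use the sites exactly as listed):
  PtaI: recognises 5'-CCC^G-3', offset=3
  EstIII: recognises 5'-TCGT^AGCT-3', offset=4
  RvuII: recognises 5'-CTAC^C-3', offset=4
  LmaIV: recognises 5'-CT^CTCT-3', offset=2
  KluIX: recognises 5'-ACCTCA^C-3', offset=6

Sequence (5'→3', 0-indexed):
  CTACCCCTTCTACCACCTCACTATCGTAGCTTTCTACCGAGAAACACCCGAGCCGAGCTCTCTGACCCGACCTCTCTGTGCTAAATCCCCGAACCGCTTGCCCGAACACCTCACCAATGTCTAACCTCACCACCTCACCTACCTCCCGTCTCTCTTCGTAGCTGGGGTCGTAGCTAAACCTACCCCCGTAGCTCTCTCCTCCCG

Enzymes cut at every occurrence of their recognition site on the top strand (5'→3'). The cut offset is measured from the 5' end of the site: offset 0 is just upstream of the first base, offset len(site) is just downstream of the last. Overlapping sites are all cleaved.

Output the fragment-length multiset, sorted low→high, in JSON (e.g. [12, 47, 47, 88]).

[4,4,5,5,5,5,6,7,7,8,8,9,9,10,10,10,10,12,12,12,13,16,17]

Scan for sites:
  PtaI (CCCG, off=3): starts [46, 65, 87, 100, 144, 184, 200] → cuts [49, 68, 90, 103, 147, 187, 203]
  EstIII (TCGTAGCT, off=4): starts [23, 155, 167] → cuts [27, 159, 171]
  RvuII (CTACC, off=4): starts [0, 9, 33, 138, 179] → cuts [4, 13, 37, 142, 183]
  LmaIV (CTCTCT, off=2): starts [57, 71, 149, 191] → cuts [59, 73, 151, 193]
  KluIX (ACCTCAC, off=6): starts [14, 107, 123, 131] → cuts [20, 113, 129, 137]

Pooled cuts: [4, 13, 20, 27, 37, 49, 59, 68, 73, 90, 103, 113, 129, 137, 142, 147, 151, 159, 171, 183, 187, 193, 203]

Fragments:
  4→13: 9 bp
  13→20: 7 bp
  20→27: 7 bp
  27→37: 10 bp
  37→49: 12 bp
  49→59: 10 bp
  59→68: 9 bp
  68→73: 5 bp
  73→90: 17 bp
  90→103: 13 bp
  103→113: 10 bp
  113→129: 16 bp
  129→137: 8 bp
  137→142: 5 bp
  142→147: 5 bp
  147→151: 4 bp
  151→159: 8 bp
  159→171: 12 bp
  171→183: 12 bp
  183→187: 4 bp
  187→193: 6 bp
  193→203: 10 bp
  203→4 (wrap): 204-203+4 = 5 bp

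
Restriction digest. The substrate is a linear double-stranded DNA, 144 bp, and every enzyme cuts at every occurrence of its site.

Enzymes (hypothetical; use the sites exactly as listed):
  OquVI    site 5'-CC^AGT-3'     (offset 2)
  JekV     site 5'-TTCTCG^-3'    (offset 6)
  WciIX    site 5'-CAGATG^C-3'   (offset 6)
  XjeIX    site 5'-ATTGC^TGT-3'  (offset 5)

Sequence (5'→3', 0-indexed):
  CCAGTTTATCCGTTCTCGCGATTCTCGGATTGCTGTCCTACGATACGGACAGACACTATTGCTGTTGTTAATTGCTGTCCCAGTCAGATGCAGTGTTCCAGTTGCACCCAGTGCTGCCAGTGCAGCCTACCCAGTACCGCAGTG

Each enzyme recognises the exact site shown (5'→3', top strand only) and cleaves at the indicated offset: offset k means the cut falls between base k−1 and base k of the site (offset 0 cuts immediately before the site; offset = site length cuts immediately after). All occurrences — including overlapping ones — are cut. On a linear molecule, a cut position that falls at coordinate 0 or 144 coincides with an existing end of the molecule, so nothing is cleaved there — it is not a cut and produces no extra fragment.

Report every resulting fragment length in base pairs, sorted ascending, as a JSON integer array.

[2,6,6,9,9,9,9,10,12,13,14,16,29]

Site scan:
  OquVI (CCAGT, off=2): starts [0, 79, 97, 107, 116, 130] → cuts [2, 81, 99, 109, 118, 132]
  JekV (TTCTCG, off=6): starts [12, 21] → cuts [18, 27]
  WciIX (CAGATGC, off=6): starts [84] → cuts [90]
  XjeIX (ATTGCTGT, off=5): starts [28, 57, 70] → cuts [33, 62, 75]

Pooled cuts: [2, 18, 27, 33, 62, 75, 81, 90, 99, 109, 118, 132]

Fragment lengths:
  [0,2): 2 bp
  [2,18): 16 bp
  [18,27): 9 bp
  [27,33): 6 bp
  [33,62): 29 bp
  [62,75): 13 bp
  [75,81): 6 bp
  [81,90): 9 bp
  [90,99): 9 bp
  [99,109): 10 bp
  [109,118): 9 bp
  [118,132): 14 bp
  [132,144): 12 bp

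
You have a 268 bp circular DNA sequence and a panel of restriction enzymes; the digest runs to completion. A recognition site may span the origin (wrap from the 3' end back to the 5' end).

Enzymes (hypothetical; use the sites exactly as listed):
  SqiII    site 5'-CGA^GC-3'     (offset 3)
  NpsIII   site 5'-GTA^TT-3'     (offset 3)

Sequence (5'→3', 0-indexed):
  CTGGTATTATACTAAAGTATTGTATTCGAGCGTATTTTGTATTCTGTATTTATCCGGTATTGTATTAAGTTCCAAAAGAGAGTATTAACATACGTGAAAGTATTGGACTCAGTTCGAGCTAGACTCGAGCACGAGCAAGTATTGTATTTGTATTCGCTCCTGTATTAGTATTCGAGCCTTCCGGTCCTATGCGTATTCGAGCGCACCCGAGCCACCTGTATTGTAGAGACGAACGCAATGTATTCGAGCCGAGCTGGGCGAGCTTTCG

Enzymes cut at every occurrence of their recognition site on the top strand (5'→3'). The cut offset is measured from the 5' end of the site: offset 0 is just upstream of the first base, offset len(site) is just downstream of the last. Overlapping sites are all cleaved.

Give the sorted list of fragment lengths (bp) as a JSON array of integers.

Per-enzyme occurrences:
  SqiII (CGAGC, off=3): starts [26, 114, 125, 131, 172, 197, 207, 244, 249, 258] → cuts [29, 117, 128, 134, 175, 200, 210, 247, 252, 261]
  NpsIII (GTATT, off=3): starts [3, 16, 21, 31, 38, 45, 56, 61, 81, 99, 138, 143, 149, 161, 167, 192, 217, 239] → cuts [6, 19, 24, 34, 41, 48, 59, 64, 84, 102, 141, 146, 152, 164, 170, 195, 220, 242]

All cut coordinates (distinct, sorted): [6, 19, 24, 29, 34, 41, 48, 59, 64, 84, 102, 117, 128, 134, 141, 146, 152, 164, 170, 175, 195, 200, 210, 220, 242, 247, 252, 261]

Fragments:
  6→19: 13 bp
  19→24: 5 bp
  24→29: 5 bp
  29→34: 5 bp
  34→41: 7 bp
  41→48: 7 bp
  48→59: 11 bp
  59→64: 5 bp
  64→84: 20 bp
  84→102: 18 bp
  102→117: 15 bp
  117→128: 11 bp
  128→134: 6 bp
  134→141: 7 bp
  141→146: 5 bp
  146→152: 6 bp
  152→164: 12 bp
  164→170: 6 bp
  170→175: 5 bp
  175→195: 20 bp
  195→200: 5 bp
  200→210: 10 bp
  210→220: 10 bp
  220→242: 22 bp
  242→247: 5 bp
  247→252: 5 bp
  252→261: 9 bp
  261→6 (wrap): 268-261+6 = 13 bp

[5,5,5,5,5,5,5,5,5,6,6,6,7,7,7,9,10,10,11,11,12,13,13,15,18,20,20,22]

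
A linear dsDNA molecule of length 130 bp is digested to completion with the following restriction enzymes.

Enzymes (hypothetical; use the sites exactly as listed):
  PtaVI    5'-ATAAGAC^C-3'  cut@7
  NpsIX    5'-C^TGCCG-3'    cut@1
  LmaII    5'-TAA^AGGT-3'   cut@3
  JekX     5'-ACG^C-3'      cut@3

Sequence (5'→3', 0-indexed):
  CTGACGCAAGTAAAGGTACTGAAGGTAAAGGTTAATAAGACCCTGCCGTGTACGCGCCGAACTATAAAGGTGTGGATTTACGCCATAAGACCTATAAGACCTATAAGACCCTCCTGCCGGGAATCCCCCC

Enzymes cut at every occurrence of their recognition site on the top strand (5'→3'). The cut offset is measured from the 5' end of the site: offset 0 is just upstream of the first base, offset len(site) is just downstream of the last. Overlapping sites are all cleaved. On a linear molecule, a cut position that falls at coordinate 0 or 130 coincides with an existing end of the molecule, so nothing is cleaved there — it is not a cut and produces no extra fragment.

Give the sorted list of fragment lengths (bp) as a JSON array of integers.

Per-enzyme occurrences:
  PtaVI (ATAAGACC, off=7): starts [34, 84, 93, 102] → cuts [41, 91, 100, 109]
  NpsIX (CTGCCG, off=1): starts [42, 113] → cuts [43, 114]
  LmaII (TAAAGGT, off=3): starts [10, 25, 64] → cuts [13, 28, 67]
  JekX (ACGC, off=3): starts [3, 51, 79] → cuts [6, 54, 82]

Pooled cuts: [6, 13, 28, 41, 43, 54, 67, 82, 91, 100, 109, 114]

Fragment lengths:
  [0,6): 6 bp
  [6,13): 7 bp
  [13,28): 15 bp
  [28,41): 13 bp
  [41,43): 2 bp
  [43,54): 11 bp
  [54,67): 13 bp
  [67,82): 15 bp
  [82,91): 9 bp
  [91,100): 9 bp
  [100,109): 9 bp
  [109,114): 5 bp
  [114,130): 16 bp

[2,5,6,7,9,9,9,11,13,13,15,15,16]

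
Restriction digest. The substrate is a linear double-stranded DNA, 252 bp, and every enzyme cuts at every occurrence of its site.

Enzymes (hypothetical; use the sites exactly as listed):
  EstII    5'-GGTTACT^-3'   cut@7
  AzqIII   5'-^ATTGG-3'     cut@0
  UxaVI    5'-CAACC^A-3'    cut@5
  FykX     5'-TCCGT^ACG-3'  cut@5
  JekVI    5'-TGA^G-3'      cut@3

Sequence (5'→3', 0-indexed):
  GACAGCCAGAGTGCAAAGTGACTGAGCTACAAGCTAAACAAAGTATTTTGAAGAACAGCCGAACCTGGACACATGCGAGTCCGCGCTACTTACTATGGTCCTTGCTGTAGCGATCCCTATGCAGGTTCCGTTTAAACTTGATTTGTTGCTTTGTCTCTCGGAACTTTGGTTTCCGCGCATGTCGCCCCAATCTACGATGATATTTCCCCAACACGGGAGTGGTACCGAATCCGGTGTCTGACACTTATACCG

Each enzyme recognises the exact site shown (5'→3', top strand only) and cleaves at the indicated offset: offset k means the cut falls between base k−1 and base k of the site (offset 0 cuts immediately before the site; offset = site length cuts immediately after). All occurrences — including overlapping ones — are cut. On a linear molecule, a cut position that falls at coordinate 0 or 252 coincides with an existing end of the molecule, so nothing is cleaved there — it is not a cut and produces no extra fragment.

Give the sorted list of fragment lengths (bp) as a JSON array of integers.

Per-enzyme occurrences:
  EstII (GGTTACT, off=7): no sites
  AzqIII (ATTGG, off=0): no sites
  UxaVI (CAACCA, off=5): no sites
  FykX (TCCGTACG, off=5): no sites
  JekVI TGAG/3: at [22] ⇒ [25]

Pooled cuts: [25]

Fragments:
  [0,25): 25 bp
  [25,252): 227 bp

[25,227]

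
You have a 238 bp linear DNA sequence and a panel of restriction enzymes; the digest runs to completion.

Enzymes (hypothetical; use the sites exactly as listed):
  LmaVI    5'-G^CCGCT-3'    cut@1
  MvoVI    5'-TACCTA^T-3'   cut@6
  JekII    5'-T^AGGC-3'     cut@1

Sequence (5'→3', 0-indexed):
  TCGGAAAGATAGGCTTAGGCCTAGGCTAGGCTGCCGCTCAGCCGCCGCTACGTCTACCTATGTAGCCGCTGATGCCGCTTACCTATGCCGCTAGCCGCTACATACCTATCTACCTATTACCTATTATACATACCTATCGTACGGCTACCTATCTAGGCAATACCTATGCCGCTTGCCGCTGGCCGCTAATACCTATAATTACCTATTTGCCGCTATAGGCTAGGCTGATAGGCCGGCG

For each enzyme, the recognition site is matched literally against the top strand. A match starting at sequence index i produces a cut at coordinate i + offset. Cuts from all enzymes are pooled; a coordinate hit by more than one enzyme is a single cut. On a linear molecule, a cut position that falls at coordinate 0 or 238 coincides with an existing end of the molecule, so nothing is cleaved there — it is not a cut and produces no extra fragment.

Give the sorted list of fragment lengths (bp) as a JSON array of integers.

[2,2,3,4,5,5,5,6,6,6,7,7,7,7,7,8,8,9,9,10,10,11,11,12,13,13,14,15,16]

Scan for sites:
  LmaVI GCCGCT/1: at [32, 43, 64, 73, 86, 93, 167, 174, 181, 208] ⇒ [33, 44, 65, 74, 87, 94, 168, 175, 182, 209]
  MvoVI TACCTAT/6: at [54, 79, 102, 110, 117, 130, 145, 160, 189, 199] ⇒ [60, 85, 108, 116, 123, 136, 151, 166, 195, 205]
  JekII TAGGC/1: at [9, 15, 21, 26, 153, 215, 220, 228] ⇒ [10, 16, 22, 27, 154, 216, 221, 229]

Pooled cuts: [10, 16, 22, 27, 33, 44, 60, 65, 74, 85, 87, 94, 108, 116, 123, 136, 151, 154, 166, 168, 175, 182, 195, 205, 209, 216, 221, 229]

Fragments:
  [0,10): 10 bp
  [10,16): 6 bp
  [16,22): 6 bp
  [22,27): 5 bp
  [27,33): 6 bp
  [33,44): 11 bp
  [44,60): 16 bp
  [60,65): 5 bp
  [65,74): 9 bp
  [74,85): 11 bp
  [85,87): 2 bp
  [87,94): 7 bp
  [94,108): 14 bp
  [108,116): 8 bp
  [116,123): 7 bp
  [123,136): 13 bp
  [136,151): 15 bp
  [151,154): 3 bp
  [154,166): 12 bp
  [166,168): 2 bp
  [168,175): 7 bp
  [175,182): 7 bp
  [182,195): 13 bp
  [195,205): 10 bp
  [205,209): 4 bp
  [209,216): 7 bp
  [216,221): 5 bp
  [221,229): 8 bp
  [229,238): 9 bp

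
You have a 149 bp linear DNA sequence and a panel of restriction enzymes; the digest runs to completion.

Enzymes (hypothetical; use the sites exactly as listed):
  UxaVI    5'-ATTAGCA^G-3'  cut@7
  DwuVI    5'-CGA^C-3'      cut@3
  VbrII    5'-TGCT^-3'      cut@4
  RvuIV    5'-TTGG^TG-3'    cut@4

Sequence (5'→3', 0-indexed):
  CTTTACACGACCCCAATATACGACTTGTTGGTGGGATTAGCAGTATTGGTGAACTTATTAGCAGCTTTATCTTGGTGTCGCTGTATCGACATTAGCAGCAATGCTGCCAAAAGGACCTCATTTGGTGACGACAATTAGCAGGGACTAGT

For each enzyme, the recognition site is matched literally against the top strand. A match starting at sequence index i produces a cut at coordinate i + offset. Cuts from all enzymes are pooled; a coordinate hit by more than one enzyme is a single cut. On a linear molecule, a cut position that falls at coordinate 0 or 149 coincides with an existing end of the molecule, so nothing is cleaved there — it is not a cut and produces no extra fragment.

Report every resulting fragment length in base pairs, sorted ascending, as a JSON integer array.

[6,7,8,8,8,9,9,10,11,12,13,14,14,20]

Site scan:
  UxaVI (ATTAGCAG, off=7): starts [35, 56, 90, 133] → cuts [42, 63, 97, 140]
  DwuVI (CGAC, off=3): starts [7, 20, 86, 128] → cuts [10, 23, 89, 131]
  VbrII (TGCT, off=4): starts [101] → cuts [105]
  RvuIV (TTGGTG, off=4): starts [27, 45, 71, 121] → cuts [31, 49, 75, 125]

Pooled cuts: [10, 23, 31, 42, 49, 63, 75, 89, 97, 105, 125, 131, 140]

Fragment lengths:
  [0,10): 10 bp
  [10,23): 13 bp
  [23,31): 8 bp
  [31,42): 11 bp
  [42,49): 7 bp
  [49,63): 14 bp
  [63,75): 12 bp
  [75,89): 14 bp
  [89,97): 8 bp
  [97,105): 8 bp
  [105,125): 20 bp
  [125,131): 6 bp
  [131,140): 9 bp
  [140,149): 9 bp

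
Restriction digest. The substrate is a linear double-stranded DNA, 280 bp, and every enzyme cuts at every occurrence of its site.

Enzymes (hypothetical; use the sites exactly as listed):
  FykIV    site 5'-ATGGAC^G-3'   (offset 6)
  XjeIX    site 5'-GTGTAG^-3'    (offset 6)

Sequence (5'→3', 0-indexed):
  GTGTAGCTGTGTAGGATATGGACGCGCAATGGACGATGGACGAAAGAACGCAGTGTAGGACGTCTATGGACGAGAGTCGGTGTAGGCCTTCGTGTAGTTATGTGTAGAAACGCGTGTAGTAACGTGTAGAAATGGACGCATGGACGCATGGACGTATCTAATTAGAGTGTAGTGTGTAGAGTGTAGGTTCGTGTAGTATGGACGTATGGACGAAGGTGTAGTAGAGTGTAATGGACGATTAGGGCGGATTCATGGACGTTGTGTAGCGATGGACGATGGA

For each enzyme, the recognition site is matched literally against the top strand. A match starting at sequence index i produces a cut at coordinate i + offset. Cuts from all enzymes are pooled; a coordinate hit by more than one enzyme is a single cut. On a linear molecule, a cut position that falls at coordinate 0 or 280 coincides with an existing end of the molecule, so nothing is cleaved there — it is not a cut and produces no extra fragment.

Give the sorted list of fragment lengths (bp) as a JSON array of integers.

Site scan:
  FykIV (ATGGACG, off=6): starts [17, 28, 35, 65, 131, 139, 147, 197, 205, 230, 251, 268] → cuts [23, 34, 41, 71, 137, 145, 153, 203, 211, 236, 257, 274]
  XjeIX (GTGTAG, off=6): starts [0, 8, 52, 79, 91, 101, 113, 123, 166, 173, 180, 190, 215, 260] → cuts [6, 14, 58, 85, 97, 107, 119, 129, 172, 179, 186, 196, 221, 266]

All cut coordinates (distinct, sorted): [6, 14, 23, 34, 41, 58, 71, 85, 97, 107, 119, 129, 137, 145, 153, 172, 179, 186, 196, 203, 211, 221, 236, 257, 266, 274]

Fragment lengths:
  [0,6): 6 bp
  [6,14): 8 bp
  [14,23): 9 bp
  [23,34): 11 bp
  [34,41): 7 bp
  [41,58): 17 bp
  [58,71): 13 bp
  [71,85): 14 bp
  [85,97): 12 bp
  [97,107): 10 bp
  [107,119): 12 bp
  [119,129): 10 bp
  [129,137): 8 bp
  [137,145): 8 bp
  [145,153): 8 bp
  [153,172): 19 bp
  [172,179): 7 bp
  [179,186): 7 bp
  [186,196): 10 bp
  [196,203): 7 bp
  [203,211): 8 bp
  [211,221): 10 bp
  [221,236): 15 bp
  [236,257): 21 bp
  [257,266): 9 bp
  [266,274): 8 bp
  [274,280): 6 bp

[6,6,7,7,7,7,8,8,8,8,8,8,9,9,10,10,10,10,11,12,12,13,14,15,17,19,21]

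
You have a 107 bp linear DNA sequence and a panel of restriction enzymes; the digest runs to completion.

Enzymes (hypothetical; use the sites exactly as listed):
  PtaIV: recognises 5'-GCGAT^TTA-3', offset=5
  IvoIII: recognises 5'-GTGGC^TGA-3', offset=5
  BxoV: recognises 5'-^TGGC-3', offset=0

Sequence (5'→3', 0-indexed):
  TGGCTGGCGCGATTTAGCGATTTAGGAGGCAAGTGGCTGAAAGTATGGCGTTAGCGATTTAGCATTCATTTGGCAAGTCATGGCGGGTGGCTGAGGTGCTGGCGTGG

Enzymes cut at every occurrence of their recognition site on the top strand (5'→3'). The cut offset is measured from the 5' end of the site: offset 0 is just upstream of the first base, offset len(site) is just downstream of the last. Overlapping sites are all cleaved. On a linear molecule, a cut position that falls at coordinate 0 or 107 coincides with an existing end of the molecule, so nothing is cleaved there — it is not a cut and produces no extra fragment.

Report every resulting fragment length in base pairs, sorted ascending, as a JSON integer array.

[4,4,4,7,8,8,8,8,9,10,12,12,13]

Per-enzyme occurrences:
  PtaIV (GCGATTTA, off=5): starts [8, 16, 53] → cuts [13, 21, 58]
  IvoIII (GTGGCTGA, off=5): starts [32, 86] → cuts [37, 91]
  BxoV (TGGC, off=0): starts [0, 4, 33, 45, 70, 80, 87, 99] → cuts [4, 33, 45, 70, 80, 87, 99] (position 0 is a terminus of the linear molecule — no cut)

Pooled cuts: [4, 13, 21, 33, 37, 45, 58, 70, 80, 87, 91, 99]

Fragment lengths:
  [0,4): 4 bp
  [4,13): 9 bp
  [13,21): 8 bp
  [21,33): 12 bp
  [33,37): 4 bp
  [37,45): 8 bp
  [45,58): 13 bp
  [58,70): 12 bp
  [70,80): 10 bp
  [80,87): 7 bp
  [87,91): 4 bp
  [91,99): 8 bp
  [99,107): 8 bp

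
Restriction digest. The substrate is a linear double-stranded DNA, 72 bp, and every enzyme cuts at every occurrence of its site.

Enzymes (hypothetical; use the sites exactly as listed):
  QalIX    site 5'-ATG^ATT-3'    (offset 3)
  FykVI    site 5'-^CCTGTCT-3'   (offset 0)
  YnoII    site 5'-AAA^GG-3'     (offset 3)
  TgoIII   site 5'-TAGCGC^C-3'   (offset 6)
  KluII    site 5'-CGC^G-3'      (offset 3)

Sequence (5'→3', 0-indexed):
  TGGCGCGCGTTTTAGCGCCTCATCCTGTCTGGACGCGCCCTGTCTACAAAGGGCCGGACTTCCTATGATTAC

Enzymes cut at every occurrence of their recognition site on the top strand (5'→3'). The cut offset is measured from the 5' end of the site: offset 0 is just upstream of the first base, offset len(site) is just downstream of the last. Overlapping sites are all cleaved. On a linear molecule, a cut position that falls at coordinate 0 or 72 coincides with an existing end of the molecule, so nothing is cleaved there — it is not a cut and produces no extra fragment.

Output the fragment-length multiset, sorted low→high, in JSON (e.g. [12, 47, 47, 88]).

Scan for sites:
  QalIX (ATGATT, off=3): starts [64] → cuts [67]
  FykVI (CCTGTCT, off=0): starts [23, 38] → cuts [23, 38]
  YnoII (AAAGG, off=3): starts [47] → cuts [50]
  TgoIII (TAGCGCC, off=6): starts [12] → cuts [18]
  KluII (CGCG, off=3): starts [3, 5, 33] → cuts [6, 8, 36]

All cut coordinates (distinct, sorted): [6, 8, 18, 23, 36, 38, 50, 67]

Fragment lengths:
  [0,6): 6 bp
  [6,8): 2 bp
  [8,18): 10 bp
  [18,23): 5 bp
  [23,36): 13 bp
  [36,38): 2 bp
  [38,50): 12 bp
  [50,67): 17 bp
  [67,72): 5 bp

[2,2,5,5,6,10,12,13,17]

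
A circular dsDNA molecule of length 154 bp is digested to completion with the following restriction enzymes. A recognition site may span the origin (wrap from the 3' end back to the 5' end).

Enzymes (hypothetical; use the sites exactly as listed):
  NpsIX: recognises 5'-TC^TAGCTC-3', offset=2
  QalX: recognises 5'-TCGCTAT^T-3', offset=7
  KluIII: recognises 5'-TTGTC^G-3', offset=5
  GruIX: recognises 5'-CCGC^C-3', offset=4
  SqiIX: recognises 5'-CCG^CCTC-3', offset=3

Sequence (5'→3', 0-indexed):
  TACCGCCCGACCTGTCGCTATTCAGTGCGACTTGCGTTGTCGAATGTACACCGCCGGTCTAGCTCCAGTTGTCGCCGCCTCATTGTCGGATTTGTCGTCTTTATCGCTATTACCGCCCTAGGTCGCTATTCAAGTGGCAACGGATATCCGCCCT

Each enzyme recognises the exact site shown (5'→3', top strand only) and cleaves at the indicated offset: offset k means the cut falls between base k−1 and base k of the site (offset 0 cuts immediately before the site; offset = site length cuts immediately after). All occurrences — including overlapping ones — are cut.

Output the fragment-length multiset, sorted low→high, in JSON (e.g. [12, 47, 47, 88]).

[1,4,5,6,9,9,9,13,13,14,14,15,20,22]

Site scan:
  NpsIX (TCTAGCTC, off=2): starts [57] → cuts [59]
  QalX (TCGCTATT, off=7): starts [14, 103, 122] → cuts [21, 110, 129]
  KluIII (TTGTCG, off=5): starts [36, 68, 82, 91] → cuts [41, 73, 87, 96]
  GruIX (CCGCC, off=4): starts [2, 50, 74, 112, 147] → cuts [6, 54, 78, 116, 151]
  SqiIX (CCGCCTC, off=3): starts [74] → cuts [77]

Pooled cuts: [6, 21, 41, 54, 59, 73, 77, 78, 87, 96, 110, 116, 129, 151]

Fragment lengths:
  6→21: 15 bp
  21→41: 20 bp
  41→54: 13 bp
  54→59: 5 bp
  59→73: 14 bp
  73→77: 4 bp
  77→78: 1 bp
  78→87: 9 bp
  87→96: 9 bp
  96→110: 14 bp
  110→116: 6 bp
  116→129: 13 bp
  129→151: 22 bp
  151→6 (wrap): 154-151+6 = 9 bp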